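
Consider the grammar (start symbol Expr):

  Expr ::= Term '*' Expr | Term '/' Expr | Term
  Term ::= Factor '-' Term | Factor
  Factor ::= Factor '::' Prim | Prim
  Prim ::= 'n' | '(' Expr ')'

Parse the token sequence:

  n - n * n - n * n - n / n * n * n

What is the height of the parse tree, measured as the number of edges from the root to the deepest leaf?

9

[Expr [Term [Factor [Prim n]] - [Term [Factor [Prim n]]]] * [Expr [Term [Factor [Prim n]] - [Term [Factor [Prim n]]]] * [Expr [Term [Factor [Prim n]] - [Term [Factor [Prim n]]]] / [Expr [Term [Factor [Prim n]]] * [Expr [Term [Factor [Prim n]]] * [Expr [Term [Factor [Prim n]]]]]]]]]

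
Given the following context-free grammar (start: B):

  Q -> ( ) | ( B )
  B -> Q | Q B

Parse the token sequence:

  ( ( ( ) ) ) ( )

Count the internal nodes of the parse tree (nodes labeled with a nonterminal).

[B [Q ( [B [Q ( [B [Q ( )]] )]] )] [B [Q ( )]]]

8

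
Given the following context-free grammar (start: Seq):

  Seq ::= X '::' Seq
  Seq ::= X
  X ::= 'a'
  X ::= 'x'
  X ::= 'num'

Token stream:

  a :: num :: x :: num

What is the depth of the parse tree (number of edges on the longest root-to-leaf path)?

[Seq [X a] :: [Seq [X num] :: [Seq [X x] :: [Seq [X num]]]]]

5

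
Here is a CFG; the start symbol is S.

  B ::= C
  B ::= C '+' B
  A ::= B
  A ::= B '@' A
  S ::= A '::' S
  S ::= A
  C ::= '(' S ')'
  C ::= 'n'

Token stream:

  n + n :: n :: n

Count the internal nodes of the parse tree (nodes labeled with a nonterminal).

14

[S [A [B [C n] + [B [C n]]]] :: [S [A [B [C n]]] :: [S [A [B [C n]]]]]]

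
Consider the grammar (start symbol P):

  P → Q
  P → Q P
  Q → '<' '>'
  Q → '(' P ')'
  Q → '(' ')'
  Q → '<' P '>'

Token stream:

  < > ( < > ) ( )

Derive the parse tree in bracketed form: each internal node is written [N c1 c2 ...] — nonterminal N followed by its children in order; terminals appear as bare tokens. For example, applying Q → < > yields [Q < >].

P
Q P
< > P
< > Q P
< > ( P ) P
< > ( Q ) P
< > ( < > ) P
< > ( < > ) Q
< > ( < > ) ( )

[P [Q < >] [P [Q ( [P [Q < >]] )] [P [Q ( )]]]]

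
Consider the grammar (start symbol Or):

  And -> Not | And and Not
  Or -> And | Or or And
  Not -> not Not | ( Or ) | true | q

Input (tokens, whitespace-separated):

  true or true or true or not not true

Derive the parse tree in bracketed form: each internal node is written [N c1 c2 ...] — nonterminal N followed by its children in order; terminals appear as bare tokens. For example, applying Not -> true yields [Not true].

[Or [Or [Or [Or [And [Not true]]] or [And [Not true]]] or [And [Not true]]] or [And [Not not [Not not [Not true]]]]]

Or
Or or And
Or or And or And
Or or And or And or And
And or And or And or And
Not or And or And or And
true or And or And or And
true or Not or And or And
true or true or And or And
true or true or Not or And
true or true or true or And
true or true or true or Not
true or true or true or not Not
true or true or true or not not Not
true or true or true or not not true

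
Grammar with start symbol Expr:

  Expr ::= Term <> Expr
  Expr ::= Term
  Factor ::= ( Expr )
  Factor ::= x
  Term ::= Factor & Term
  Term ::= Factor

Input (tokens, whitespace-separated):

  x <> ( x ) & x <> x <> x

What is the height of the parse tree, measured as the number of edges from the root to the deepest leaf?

7

[Expr [Term [Factor x]] <> [Expr [Term [Factor ( [Expr [Term [Factor x]]] )] & [Term [Factor x]]] <> [Expr [Term [Factor x]] <> [Expr [Term [Factor x]]]]]]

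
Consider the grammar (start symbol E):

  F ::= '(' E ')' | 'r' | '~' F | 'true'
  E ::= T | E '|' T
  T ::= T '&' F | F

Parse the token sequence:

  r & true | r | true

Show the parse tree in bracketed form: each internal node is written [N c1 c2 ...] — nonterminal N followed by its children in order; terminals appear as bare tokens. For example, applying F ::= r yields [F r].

E
E | T
E | T | T
T | T | T
T & F | T | T
F & F | T | T
r & F | T | T
r & true | T | T
r & true | F | T
r & true | r | T
r & true | r | F
r & true | r | true

[E [E [E [T [T [F r]] & [F true]]] | [T [F r]]] | [T [F true]]]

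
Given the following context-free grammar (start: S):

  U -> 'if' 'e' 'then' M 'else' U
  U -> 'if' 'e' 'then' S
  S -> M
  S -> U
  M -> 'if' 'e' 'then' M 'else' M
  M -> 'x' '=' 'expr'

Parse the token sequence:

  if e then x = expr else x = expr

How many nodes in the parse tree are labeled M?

[S [M if e then [M x = expr] else [M x = expr]]]

3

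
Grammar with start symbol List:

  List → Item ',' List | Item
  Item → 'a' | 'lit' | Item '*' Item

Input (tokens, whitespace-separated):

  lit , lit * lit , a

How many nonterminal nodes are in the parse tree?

8

[List [Item lit] , [List [Item [Item lit] * [Item lit]] , [List [Item a]]]]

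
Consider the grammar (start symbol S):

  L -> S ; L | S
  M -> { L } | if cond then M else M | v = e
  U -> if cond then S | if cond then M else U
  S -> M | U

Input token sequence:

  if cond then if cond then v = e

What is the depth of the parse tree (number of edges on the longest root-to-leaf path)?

6

[S [U if cond then [S [U if cond then [S [M v = e]]]]]]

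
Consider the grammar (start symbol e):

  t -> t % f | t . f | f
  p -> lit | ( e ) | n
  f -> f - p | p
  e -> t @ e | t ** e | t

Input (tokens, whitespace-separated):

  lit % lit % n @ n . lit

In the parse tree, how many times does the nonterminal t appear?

5

[e [t [t [t [f [p lit]]] % [f [p lit]]] % [f [p n]]] @ [e [t [t [f [p n]]] . [f [p lit]]]]]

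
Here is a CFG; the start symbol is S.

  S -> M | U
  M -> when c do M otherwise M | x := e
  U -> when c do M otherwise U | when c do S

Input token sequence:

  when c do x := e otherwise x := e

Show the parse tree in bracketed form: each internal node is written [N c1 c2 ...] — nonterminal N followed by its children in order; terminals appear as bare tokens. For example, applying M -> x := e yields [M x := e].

S
M
when c do M otherwise M
when c do x := e otherwise M
when c do x := e otherwise x := e

[S [M when c do [M x := e] otherwise [M x := e]]]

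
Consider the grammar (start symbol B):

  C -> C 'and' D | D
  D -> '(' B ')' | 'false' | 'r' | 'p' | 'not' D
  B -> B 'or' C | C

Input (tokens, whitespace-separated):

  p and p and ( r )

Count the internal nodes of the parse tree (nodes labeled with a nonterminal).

[B [C [C [C [D p]] and [D p]] and [D ( [B [C [D r]]] )]]]

10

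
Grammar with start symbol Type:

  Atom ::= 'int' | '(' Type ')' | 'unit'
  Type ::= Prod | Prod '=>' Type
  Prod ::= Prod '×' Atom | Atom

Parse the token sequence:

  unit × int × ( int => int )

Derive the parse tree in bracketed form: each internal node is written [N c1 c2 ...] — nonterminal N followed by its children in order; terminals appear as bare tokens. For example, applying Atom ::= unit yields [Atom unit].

Type
Prod
Prod × Atom
Prod × Atom × Atom
Atom × Atom × Atom
unit × Atom × Atom
unit × int × Atom
unit × int × ( Type )
unit × int × ( Prod => Type )
unit × int × ( Atom => Type )
unit × int × ( int => Type )
unit × int × ( int => Prod )
unit × int × ( int => Atom )
unit × int × ( int => int )

[Type [Prod [Prod [Prod [Atom unit]] × [Atom int]] × [Atom ( [Type [Prod [Atom int]] => [Type [Prod [Atom int]]]] )]]]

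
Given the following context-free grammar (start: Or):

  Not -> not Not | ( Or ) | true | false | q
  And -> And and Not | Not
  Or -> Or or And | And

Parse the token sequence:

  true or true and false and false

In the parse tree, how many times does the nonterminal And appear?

[Or [Or [And [Not true]]] or [And [And [And [Not true]] and [Not false]] and [Not false]]]

4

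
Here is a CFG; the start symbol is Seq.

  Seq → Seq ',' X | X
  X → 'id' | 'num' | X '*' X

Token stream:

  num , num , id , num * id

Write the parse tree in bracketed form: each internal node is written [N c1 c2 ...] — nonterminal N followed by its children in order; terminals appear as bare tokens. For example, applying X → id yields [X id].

[Seq [Seq [Seq [Seq [X num]] , [X num]] , [X id]] , [X [X num] * [X id]]]

Seq
Seq , X
Seq , X , X
Seq , X , X , X
X , X , X , X
num , X , X , X
num , num , X , X
num , num , id , X
num , num , id , X * X
num , num , id , num * X
num , num , id , num * id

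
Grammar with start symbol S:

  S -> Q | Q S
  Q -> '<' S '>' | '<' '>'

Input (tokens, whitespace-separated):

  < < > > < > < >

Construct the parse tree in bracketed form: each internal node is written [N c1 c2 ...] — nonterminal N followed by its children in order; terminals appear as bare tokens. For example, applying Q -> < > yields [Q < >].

[S [Q < [S [Q < >]] >] [S [Q < >] [S [Q < >]]]]

S
Q S
< S > S
< Q > S
< < > > S
< < > > Q S
< < > > < > S
< < > > < > Q
< < > > < > < >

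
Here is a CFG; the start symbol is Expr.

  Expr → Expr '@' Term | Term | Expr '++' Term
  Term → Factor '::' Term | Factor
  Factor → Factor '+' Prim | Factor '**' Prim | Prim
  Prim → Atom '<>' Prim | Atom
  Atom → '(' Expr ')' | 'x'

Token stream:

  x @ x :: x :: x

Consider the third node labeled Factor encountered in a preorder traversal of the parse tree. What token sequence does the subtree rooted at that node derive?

x

[Expr [Expr [Term [Factor [Prim [Atom x]]]]] @ [Term [Factor [Prim [Atom x]]] :: [Term [Factor [Prim [Atom x]]] :: [Term [Factor [Prim [Atom x]]]]]]]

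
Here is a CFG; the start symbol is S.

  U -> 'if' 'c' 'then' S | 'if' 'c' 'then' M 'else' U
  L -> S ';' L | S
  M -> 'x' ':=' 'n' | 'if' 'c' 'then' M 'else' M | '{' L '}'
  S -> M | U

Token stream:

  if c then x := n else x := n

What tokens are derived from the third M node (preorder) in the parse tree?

x := n

[S [M if c then [M x := n] else [M x := n]]]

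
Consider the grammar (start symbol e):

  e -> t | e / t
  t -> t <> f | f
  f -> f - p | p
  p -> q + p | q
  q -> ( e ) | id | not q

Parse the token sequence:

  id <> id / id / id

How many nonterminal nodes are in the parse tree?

[e [e [e [t [t [f [p [q id]]]] <> [f [p [q id]]]]] / [t [f [p [q id]]]]] / [t [f [p [q id]]]]]

19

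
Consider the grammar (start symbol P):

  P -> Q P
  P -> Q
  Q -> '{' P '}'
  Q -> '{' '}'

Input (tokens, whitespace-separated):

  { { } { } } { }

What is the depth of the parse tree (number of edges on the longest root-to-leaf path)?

5

[P [Q { [P [Q { }] [P [Q { }]]] }] [P [Q { }]]]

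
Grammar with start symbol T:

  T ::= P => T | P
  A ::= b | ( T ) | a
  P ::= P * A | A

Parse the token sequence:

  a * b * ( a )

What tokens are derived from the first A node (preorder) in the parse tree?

a

[T [P [P [P [A a]] * [A b]] * [A ( [T [P [A a]]] )]]]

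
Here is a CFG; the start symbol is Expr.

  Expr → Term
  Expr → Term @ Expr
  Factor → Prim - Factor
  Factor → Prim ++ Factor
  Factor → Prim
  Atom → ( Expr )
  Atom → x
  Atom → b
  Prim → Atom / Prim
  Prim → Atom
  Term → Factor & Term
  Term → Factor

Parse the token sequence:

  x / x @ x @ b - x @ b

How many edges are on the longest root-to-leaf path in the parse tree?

[Expr [Term [Factor [Prim [Atom x] / [Prim [Atom x]]]]] @ [Expr [Term [Factor [Prim [Atom x]]]] @ [Expr [Term [Factor [Prim [Atom b]] - [Factor [Prim [Atom x]]]]] @ [Expr [Term [Factor [Prim [Atom b]]]]]]]]

8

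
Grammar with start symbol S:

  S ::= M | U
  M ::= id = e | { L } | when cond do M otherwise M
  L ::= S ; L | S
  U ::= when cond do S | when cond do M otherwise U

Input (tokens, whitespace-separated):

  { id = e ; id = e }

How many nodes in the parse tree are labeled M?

[S [M { [L [S [M id = e]] ; [L [S [M id = e]]]] }]]

3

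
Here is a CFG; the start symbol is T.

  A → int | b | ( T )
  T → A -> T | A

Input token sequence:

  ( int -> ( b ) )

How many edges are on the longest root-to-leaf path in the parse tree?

[T [A ( [T [A int] -> [T [A ( [T [A b]] )]]] )]]

7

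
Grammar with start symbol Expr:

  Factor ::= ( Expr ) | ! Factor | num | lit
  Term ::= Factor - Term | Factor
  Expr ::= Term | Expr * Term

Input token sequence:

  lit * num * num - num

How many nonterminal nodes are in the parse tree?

11

[Expr [Expr [Expr [Term [Factor lit]]] * [Term [Factor num]]] * [Term [Factor num] - [Term [Factor num]]]]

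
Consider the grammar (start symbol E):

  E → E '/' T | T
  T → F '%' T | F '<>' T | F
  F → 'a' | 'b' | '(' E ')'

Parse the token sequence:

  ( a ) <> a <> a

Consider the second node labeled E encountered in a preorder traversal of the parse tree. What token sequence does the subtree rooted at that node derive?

a

[E [T [F ( [E [T [F a]]] )] <> [T [F a] <> [T [F a]]]]]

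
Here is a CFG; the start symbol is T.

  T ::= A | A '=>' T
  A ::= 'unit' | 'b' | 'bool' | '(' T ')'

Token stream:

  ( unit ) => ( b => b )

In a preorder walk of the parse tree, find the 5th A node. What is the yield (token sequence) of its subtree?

[T [A ( [T [A unit]] )] => [T [A ( [T [A b] => [T [A b]]] )]]]

b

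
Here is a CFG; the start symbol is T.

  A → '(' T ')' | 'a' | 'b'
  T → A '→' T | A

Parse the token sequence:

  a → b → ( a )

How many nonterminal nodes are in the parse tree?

8

[T [A a] → [T [A b] → [T [A ( [T [A a]] )]]]]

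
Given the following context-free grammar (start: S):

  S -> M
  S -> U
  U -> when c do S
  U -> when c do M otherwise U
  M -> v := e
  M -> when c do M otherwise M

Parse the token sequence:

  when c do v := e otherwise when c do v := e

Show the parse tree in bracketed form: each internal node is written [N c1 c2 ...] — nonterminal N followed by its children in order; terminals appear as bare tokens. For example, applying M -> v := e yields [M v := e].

[S [U when c do [M v := e] otherwise [U when c do [S [M v := e]]]]]

S
U
when c do M otherwise U
when c do v := e otherwise U
when c do v := e otherwise when c do S
when c do v := e otherwise when c do M
when c do v := e otherwise when c do v := e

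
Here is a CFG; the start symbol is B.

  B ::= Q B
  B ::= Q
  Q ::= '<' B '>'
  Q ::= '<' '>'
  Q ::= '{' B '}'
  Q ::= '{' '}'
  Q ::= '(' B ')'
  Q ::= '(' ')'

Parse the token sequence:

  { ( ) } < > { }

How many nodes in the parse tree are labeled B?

[B [Q { [B [Q ( )]] }] [B [Q < >] [B [Q { }]]]]

4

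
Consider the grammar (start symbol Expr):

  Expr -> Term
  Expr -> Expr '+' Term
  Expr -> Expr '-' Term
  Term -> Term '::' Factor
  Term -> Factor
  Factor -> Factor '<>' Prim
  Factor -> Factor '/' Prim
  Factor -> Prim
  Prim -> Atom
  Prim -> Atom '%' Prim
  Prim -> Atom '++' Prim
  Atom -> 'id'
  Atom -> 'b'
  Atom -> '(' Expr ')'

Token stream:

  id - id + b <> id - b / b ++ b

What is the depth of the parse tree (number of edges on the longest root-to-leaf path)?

8

[Expr [Expr [Expr [Expr [Term [Factor [Prim [Atom id]]]]] - [Term [Factor [Prim [Atom id]]]]] + [Term [Factor [Factor [Prim [Atom b]]] <> [Prim [Atom id]]]]] - [Term [Factor [Factor [Prim [Atom b]]] / [Prim [Atom b] ++ [Prim [Atom b]]]]]]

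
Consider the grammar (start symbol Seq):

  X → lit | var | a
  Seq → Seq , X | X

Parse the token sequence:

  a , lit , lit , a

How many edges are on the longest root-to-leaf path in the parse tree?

5

[Seq [Seq [Seq [Seq [X a]] , [X lit]] , [X lit]] , [X a]]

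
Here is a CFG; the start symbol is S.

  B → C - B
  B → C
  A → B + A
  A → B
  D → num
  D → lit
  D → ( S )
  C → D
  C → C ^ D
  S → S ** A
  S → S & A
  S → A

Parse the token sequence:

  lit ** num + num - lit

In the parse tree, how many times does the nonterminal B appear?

4

[S [S [A [B [C [D lit]]]]] ** [A [B [C [D num]]] + [A [B [C [D num]] - [B [C [D lit]]]]]]]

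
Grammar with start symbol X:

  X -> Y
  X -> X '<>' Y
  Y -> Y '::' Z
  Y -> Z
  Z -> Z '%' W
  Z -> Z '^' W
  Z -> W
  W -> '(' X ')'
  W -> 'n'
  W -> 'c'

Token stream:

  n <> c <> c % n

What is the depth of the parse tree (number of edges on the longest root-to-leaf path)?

[X [X [X [Y [Z [W n]]]] <> [Y [Z [W c]]]] <> [Y [Z [Z [W c]] % [W n]]]]

6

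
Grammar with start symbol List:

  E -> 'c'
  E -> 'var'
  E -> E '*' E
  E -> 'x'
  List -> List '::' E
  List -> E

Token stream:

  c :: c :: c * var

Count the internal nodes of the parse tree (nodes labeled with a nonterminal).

[List [List [List [E c]] :: [E c]] :: [E [E c] * [E var]]]

8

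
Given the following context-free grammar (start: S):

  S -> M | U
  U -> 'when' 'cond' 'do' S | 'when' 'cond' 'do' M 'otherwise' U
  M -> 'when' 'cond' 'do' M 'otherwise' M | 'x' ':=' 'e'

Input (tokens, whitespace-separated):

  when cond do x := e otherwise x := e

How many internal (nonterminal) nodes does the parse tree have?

[S [M when cond do [M x := e] otherwise [M x := e]]]

4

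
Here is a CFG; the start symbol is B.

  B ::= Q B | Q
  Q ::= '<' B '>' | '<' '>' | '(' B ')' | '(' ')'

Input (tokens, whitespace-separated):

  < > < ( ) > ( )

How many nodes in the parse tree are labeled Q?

[B [Q < >] [B [Q < [B [Q ( )]] >] [B [Q ( )]]]]

4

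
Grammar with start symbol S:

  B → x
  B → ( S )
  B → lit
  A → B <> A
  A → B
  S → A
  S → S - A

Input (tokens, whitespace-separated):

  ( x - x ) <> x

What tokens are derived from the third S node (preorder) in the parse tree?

[S [A [B ( [S [S [A [B x]]] - [A [B x]]] )] <> [A [B x]]]]

x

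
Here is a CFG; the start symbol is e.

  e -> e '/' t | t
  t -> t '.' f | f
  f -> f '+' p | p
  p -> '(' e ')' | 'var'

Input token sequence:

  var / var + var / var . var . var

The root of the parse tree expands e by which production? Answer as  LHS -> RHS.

[e [e [e [t [f [p var]]]] / [t [f [f [p var]] + [p var]]]] / [t [t [t [f [p var]]] . [f [p var]]] . [f [p var]]]]

e -> e '/' t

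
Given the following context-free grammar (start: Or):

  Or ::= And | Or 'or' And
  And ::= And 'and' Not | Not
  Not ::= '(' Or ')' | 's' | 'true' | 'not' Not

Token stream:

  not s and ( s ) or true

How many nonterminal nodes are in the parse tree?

[Or [Or [And [And [Not not [Not s]]] and [Not ( [Or [And [Not s]]] )]]] or [And [Not true]]]

12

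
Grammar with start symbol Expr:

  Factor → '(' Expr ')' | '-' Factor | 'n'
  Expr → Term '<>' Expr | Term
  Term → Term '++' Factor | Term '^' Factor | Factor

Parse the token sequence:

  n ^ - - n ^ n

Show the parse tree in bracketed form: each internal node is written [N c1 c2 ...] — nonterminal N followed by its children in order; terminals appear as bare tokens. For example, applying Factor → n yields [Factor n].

[Expr [Term [Term [Term [Factor n]] ^ [Factor - [Factor - [Factor n]]]] ^ [Factor n]]]

Expr
Term
Term ^ Factor
Term ^ Factor ^ Factor
Factor ^ Factor ^ Factor
n ^ Factor ^ Factor
n ^ - Factor ^ Factor
n ^ - - Factor ^ Factor
n ^ - - n ^ Factor
n ^ - - n ^ n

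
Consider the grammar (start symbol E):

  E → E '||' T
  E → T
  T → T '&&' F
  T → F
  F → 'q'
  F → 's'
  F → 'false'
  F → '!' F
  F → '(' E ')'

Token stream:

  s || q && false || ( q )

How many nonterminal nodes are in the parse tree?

14

[E [E [E [T [F s]]] || [T [T [F q]] && [F false]]] || [T [F ( [E [T [F q]]] )]]]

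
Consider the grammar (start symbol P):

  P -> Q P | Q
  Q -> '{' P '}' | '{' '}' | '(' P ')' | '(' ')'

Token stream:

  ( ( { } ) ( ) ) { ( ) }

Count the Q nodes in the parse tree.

[P [Q ( [P [Q ( [P [Q { }]] )] [P [Q ( )]]] )] [P [Q { [P [Q ( )]] }]]]

6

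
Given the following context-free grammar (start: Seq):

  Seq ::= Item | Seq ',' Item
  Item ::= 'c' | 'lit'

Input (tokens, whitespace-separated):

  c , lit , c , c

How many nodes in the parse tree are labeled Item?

[Seq [Seq [Seq [Seq [Item c]] , [Item lit]] , [Item c]] , [Item c]]

4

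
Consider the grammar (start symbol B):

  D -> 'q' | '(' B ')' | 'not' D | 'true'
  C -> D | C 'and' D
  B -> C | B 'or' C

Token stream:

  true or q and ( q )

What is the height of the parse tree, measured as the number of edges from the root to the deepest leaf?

6

[B [B [C [D true]]] or [C [C [D q]] and [D ( [B [C [D q]]] )]]]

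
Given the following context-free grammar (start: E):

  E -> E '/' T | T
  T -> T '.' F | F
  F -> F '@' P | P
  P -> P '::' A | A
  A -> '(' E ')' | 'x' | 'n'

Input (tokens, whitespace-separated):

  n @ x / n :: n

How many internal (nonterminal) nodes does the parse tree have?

15

[E [E [T [F [F [P [A n]]] @ [P [A x]]]]] / [T [F [P [P [A n]] :: [A n]]]]]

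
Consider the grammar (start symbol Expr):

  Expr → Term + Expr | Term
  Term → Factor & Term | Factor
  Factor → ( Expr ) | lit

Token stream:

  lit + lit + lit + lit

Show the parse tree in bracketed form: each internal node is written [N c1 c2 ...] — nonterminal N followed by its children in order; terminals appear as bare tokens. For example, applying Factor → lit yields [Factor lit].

Expr
Term + Expr
Factor + Expr
lit + Expr
lit + Term + Expr
lit + Factor + Expr
lit + lit + Expr
lit + lit + Term + Expr
lit + lit + Factor + Expr
lit + lit + lit + Expr
lit + lit + lit + Term
lit + lit + lit + Factor
lit + lit + lit + lit

[Expr [Term [Factor lit]] + [Expr [Term [Factor lit]] + [Expr [Term [Factor lit]] + [Expr [Term [Factor lit]]]]]]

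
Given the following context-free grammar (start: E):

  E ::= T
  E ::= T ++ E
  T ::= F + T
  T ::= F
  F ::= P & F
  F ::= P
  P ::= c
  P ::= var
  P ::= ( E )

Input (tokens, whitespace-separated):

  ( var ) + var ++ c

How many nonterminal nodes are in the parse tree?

[E [T [F [P ( [E [T [F [P var]]]] )]] + [T [F [P var]]]] ++ [E [T [F [P c]]]]]

15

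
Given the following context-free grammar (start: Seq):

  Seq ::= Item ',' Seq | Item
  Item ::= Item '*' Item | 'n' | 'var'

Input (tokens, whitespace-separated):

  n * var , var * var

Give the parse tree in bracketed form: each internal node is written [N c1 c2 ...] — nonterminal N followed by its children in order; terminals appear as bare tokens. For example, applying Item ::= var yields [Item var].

[Seq [Item [Item n] * [Item var]] , [Seq [Item [Item var] * [Item var]]]]

Seq
Item , Seq
Item * Item , Seq
n * Item , Seq
n * var , Seq
n * var , Item
n * var , Item * Item
n * var , var * Item
n * var , var * var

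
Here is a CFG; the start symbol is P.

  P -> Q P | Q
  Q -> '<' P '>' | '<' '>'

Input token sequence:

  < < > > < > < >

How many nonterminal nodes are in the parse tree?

[P [Q < [P [Q < >]] >] [P [Q < >] [P [Q < >]]]]

8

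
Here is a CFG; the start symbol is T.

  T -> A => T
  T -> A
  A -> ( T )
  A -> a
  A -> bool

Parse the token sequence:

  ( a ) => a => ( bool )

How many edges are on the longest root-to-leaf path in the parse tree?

[T [A ( [T [A a]] )] => [T [A a] => [T [A ( [T [A bool]] )]]]]

6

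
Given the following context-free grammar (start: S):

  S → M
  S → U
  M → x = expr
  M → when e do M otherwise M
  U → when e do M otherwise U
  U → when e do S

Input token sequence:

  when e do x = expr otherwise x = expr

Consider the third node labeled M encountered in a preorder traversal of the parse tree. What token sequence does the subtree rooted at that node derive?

[S [M when e do [M x = expr] otherwise [M x = expr]]]

x = expr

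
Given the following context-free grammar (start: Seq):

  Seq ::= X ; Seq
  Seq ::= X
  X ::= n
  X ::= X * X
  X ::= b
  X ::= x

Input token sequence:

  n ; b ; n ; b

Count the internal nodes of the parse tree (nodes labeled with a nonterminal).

8

[Seq [X n] ; [Seq [X b] ; [Seq [X n] ; [Seq [X b]]]]]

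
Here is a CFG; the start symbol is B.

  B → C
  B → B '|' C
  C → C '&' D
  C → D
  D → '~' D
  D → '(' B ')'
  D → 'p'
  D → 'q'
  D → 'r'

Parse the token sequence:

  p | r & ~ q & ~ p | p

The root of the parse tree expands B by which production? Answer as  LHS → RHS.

B → B '|' C

[B [B [B [C [D p]]] | [C [C [C [D r]] & [D ~ [D q]]] & [D ~ [D p]]]] | [C [D p]]]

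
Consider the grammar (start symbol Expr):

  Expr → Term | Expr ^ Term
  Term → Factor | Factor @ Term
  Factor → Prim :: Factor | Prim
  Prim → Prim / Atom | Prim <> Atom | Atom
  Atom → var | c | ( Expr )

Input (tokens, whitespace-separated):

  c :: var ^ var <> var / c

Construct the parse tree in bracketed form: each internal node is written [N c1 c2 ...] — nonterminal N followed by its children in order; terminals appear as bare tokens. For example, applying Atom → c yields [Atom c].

[Expr [Expr [Term [Factor [Prim [Atom c]] :: [Factor [Prim [Atom var]]]]]] ^ [Term [Factor [Prim [Prim [Prim [Atom var]] <> [Atom var]] / [Atom c]]]]]

Expr
Expr ^ Term
Term ^ Term
Factor ^ Term
Prim :: Factor ^ Term
Atom :: Factor ^ Term
c :: Factor ^ Term
c :: Prim ^ Term
c :: Atom ^ Term
c :: var ^ Term
c :: var ^ Factor
c :: var ^ Prim
c :: var ^ Prim / Atom
c :: var ^ Prim <> Atom / Atom
c :: var ^ Atom <> Atom / Atom
c :: var ^ var <> Atom / Atom
c :: var ^ var <> var / Atom
c :: var ^ var <> var / c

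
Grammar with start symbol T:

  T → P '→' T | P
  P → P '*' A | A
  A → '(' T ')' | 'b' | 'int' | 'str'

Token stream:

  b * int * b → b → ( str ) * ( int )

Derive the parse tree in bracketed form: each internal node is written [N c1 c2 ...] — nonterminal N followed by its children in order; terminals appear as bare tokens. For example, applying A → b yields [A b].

T
P → T
P * A → T
P * A * A → T
A * A * A → T
b * A * A → T
b * int * A → T
b * int * b → T
b * int * b → P → T
b * int * b → A → T
b * int * b → b → T
b * int * b → b → P
b * int * b → b → P * A
b * int * b → b → A * A
b * int * b → b → ( T ) * A
b * int * b → b → ( P ) * A
b * int * b → b → ( A ) * A
b * int * b → b → ( str ) * A
b * int * b → b → ( str ) * ( T )
b * int * b → b → ( str ) * ( P )
b * int * b → b → ( str ) * ( A )
b * int * b → b → ( str ) * ( int )

[T [P [P [P [A b]] * [A int]] * [A b]] → [T [P [A b]] → [T [P [P [A ( [T [P [A str]]] )]] * [A ( [T [P [A int]]] )]]]]]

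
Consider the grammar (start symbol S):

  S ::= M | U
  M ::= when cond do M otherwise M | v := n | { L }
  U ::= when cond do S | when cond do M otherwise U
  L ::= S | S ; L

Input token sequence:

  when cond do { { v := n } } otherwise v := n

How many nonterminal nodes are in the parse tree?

10

[S [M when cond do [M { [L [S [M { [L [S [M v := n]]] }]]] }] otherwise [M v := n]]]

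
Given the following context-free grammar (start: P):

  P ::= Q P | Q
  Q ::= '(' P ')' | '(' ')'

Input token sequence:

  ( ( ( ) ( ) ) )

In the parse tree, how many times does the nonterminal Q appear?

[P [Q ( [P [Q ( [P [Q ( )] [P [Q ( )]]] )]] )]]

4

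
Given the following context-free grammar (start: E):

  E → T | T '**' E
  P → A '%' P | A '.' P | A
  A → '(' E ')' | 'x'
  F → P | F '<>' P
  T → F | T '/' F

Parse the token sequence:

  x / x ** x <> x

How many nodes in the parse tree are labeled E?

2

[E [T [T [F [P [A x]]]] / [F [P [A x]]]] ** [E [T [F [F [P [A x]]] <> [P [A x]]]]]]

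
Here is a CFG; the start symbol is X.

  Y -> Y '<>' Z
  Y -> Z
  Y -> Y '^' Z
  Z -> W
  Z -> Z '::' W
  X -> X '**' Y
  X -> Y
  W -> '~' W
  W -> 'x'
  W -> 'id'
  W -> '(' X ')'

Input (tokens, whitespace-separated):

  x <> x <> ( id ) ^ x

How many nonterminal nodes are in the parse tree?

17

[X [Y [Y [Y [Y [Z [W x]]] <> [Z [W x]]] <> [Z [W ( [X [Y [Z [W id]]]] )]]] ^ [Z [W x]]]]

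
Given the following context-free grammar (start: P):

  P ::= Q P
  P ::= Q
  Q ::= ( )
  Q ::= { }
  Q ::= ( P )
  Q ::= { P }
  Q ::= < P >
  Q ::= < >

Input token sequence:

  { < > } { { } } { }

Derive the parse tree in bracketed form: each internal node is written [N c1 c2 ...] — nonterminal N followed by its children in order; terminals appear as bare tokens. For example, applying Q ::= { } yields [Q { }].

[P [Q { [P [Q < >]] }] [P [Q { [P [Q { }]] }] [P [Q { }]]]]

P
Q P
{ P } P
{ Q } P
{ < > } P
{ < > } Q P
{ < > } { P } P
{ < > } { Q } P
{ < > } { { } } P
{ < > } { { } } Q
{ < > } { { } } { }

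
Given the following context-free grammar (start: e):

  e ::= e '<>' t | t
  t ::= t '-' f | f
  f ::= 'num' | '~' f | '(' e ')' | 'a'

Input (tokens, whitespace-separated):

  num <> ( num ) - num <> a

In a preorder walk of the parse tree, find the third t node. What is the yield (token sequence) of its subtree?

( num )

[e [e [e [t [f num]]] <> [t [t [f ( [e [t [f num]]] )]] - [f num]]] <> [t [f a]]]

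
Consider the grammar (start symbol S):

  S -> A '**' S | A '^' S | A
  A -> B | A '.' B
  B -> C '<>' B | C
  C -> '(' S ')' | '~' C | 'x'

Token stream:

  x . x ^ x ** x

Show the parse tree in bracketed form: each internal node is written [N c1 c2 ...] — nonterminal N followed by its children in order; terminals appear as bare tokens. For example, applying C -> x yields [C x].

S
A ^ S
A . B ^ S
B . B ^ S
C . B ^ S
x . B ^ S
x . C ^ S
x . x ^ S
x . x ^ A ** S
x . x ^ B ** S
x . x ^ C ** S
x . x ^ x ** S
x . x ^ x ** A
x . x ^ x ** B
x . x ^ x ** C
x . x ^ x ** x

[S [A [A [B [C x]]] . [B [C x]]] ^ [S [A [B [C x]]] ** [S [A [B [C x]]]]]]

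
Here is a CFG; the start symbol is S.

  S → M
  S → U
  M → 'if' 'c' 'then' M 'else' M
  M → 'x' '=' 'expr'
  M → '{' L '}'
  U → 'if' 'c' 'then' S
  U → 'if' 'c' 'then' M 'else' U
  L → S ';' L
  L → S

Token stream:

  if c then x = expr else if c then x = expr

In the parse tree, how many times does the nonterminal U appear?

2

[S [U if c then [M x = expr] else [U if c then [S [M x = expr]]]]]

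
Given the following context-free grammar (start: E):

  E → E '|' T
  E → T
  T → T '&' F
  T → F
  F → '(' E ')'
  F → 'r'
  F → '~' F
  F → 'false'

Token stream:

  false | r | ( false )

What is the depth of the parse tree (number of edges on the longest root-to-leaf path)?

[E [E [E [T [F false]]] | [T [F r]]] | [T [F ( [E [T [F false]]] )]]]

6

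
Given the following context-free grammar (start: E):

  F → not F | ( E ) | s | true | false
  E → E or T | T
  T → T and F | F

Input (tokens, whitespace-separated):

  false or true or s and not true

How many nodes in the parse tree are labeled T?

4

[E [E [E [T [F false]]] or [T [F true]]] or [T [T [F s]] and [F not [F true]]]]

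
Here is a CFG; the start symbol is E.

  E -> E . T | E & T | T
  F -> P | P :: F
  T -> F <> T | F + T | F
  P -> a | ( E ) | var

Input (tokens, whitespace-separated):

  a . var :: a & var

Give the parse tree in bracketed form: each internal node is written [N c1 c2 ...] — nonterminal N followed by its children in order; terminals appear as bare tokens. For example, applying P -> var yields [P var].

[E [E [E [T [F [P a]]]] . [T [F [P var] :: [F [P a]]]]] & [T [F [P var]]]]

E
E & T
E . T & T
T . T & T
F . T & T
P . T & T
a . T & T
a . F & T
a . P :: F & T
a . var :: F & T
a . var :: P & T
a . var :: a & T
a . var :: a & F
a . var :: a & P
a . var :: a & var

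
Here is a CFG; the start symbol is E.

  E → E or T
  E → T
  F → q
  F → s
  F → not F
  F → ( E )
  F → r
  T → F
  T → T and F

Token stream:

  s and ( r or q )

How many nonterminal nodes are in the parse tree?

11

[E [T [T [F s]] and [F ( [E [E [T [F r]]] or [T [F q]]] )]]]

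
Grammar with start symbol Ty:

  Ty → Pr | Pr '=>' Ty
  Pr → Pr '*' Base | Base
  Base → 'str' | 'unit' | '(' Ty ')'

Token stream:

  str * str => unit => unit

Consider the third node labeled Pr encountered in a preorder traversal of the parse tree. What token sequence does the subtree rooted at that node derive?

unit

[Ty [Pr [Pr [Base str]] * [Base str]] => [Ty [Pr [Base unit]] => [Ty [Pr [Base unit]]]]]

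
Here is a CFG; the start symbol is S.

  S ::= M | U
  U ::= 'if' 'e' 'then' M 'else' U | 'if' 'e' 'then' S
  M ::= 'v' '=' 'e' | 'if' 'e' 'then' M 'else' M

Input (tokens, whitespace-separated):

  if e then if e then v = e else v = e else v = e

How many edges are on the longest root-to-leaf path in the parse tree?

4

[S [M if e then [M if e then [M v = e] else [M v = e]] else [M v = e]]]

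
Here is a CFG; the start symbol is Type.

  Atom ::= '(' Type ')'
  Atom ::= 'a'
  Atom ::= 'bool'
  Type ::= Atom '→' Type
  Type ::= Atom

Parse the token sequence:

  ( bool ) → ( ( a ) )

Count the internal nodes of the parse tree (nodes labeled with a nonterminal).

10

[Type [Atom ( [Type [Atom bool]] )] → [Type [Atom ( [Type [Atom ( [Type [Atom a]] )]] )]]]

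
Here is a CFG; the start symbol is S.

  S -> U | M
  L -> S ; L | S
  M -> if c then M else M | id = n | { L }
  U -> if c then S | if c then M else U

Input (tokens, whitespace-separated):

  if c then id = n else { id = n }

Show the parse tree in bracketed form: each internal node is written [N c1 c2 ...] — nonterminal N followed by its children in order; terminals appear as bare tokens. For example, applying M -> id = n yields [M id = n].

[S [M if c then [M id = n] else [M { [L [S [M id = n]]] }]]]

S
M
if c then M else M
if c then id = n else M
if c then id = n else { L }
if c then id = n else { S }
if c then id = n else { M }
if c then id = n else { id = n }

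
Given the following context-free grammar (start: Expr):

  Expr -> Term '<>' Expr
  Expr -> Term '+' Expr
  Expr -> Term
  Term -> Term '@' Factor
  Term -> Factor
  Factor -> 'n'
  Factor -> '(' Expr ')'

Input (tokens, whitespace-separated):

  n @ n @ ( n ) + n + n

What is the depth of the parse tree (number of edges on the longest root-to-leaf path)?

6

[Expr [Term [Term [Term [Factor n]] @ [Factor n]] @ [Factor ( [Expr [Term [Factor n]]] )]] + [Expr [Term [Factor n]] + [Expr [Term [Factor n]]]]]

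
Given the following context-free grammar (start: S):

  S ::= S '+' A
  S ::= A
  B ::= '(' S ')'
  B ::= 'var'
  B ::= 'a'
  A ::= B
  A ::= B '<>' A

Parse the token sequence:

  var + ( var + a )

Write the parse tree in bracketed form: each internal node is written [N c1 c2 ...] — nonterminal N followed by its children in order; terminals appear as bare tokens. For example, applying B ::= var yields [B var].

[S [S [A [B var]]] + [A [B ( [S [S [A [B var]]] + [A [B a]]] )]]]

S
S + A
A + A
B + A
var + A
var + B
var + ( S )
var + ( S + A )
var + ( A + A )
var + ( B + A )
var + ( var + A )
var + ( var + B )
var + ( var + a )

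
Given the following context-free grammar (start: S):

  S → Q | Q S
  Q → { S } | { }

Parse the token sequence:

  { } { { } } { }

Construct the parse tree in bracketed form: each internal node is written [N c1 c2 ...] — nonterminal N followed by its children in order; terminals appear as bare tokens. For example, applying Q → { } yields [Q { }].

[S [Q { }] [S [Q { [S [Q { }]] }] [S [Q { }]]]]

S
Q S
{ } S
{ } Q S
{ } { S } S
{ } { Q } S
{ } { { } } S
{ } { { } } Q
{ } { { } } { }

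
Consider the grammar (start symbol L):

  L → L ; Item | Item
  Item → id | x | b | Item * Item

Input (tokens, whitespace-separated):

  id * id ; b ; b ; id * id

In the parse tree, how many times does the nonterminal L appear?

[L [L [L [L [Item [Item id] * [Item id]]] ; [Item b]] ; [Item b]] ; [Item [Item id] * [Item id]]]

4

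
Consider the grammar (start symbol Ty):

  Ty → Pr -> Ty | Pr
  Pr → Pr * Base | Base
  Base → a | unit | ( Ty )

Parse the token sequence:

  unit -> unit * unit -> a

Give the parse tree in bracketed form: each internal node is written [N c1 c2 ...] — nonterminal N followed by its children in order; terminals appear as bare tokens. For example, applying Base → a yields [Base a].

Ty
Pr -> Ty
Base -> Ty
unit -> Ty
unit -> Pr -> Ty
unit -> Pr * Base -> Ty
unit -> Base * Base -> Ty
unit -> unit * Base -> Ty
unit -> unit * unit -> Ty
unit -> unit * unit -> Pr
unit -> unit * unit -> Base
unit -> unit * unit -> a

[Ty [Pr [Base unit]] -> [Ty [Pr [Pr [Base unit]] * [Base unit]] -> [Ty [Pr [Base a]]]]]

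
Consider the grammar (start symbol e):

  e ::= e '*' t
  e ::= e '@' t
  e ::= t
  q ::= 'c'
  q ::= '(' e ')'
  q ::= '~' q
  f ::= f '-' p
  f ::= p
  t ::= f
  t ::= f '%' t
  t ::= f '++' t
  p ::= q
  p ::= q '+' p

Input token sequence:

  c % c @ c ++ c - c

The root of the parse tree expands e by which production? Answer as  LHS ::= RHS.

e ::= e '@' t

[e [e [t [f [p [q c]]] % [t [f [p [q c]]]]]] @ [t [f [p [q c]]] ++ [t [f [f [p [q c]]] - [p [q c]]]]]]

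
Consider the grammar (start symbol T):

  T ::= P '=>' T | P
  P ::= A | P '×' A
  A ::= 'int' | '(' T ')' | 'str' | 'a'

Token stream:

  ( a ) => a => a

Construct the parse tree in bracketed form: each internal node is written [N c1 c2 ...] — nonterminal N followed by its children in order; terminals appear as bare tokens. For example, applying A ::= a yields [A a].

[T [P [A ( [T [P [A a]]] )]] => [T [P [A a]] => [T [P [A a]]]]]

T
P => T
A => T
( T ) => T
( P ) => T
( A ) => T
( a ) => T
( a ) => P => T
( a ) => A => T
( a ) => a => T
( a ) => a => P
( a ) => a => A
( a ) => a => a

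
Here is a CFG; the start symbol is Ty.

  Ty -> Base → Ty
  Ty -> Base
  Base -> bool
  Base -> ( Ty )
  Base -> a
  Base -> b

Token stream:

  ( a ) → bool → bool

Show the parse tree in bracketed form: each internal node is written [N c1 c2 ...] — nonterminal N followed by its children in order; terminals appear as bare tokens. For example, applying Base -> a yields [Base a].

Ty
Base → Ty
( Ty ) → Ty
( Base ) → Ty
( a ) → Ty
( a ) → Base → Ty
( a ) → bool → Ty
( a ) → bool → Base
( a ) → bool → bool

[Ty [Base ( [Ty [Base a]] )] → [Ty [Base bool] → [Ty [Base bool]]]]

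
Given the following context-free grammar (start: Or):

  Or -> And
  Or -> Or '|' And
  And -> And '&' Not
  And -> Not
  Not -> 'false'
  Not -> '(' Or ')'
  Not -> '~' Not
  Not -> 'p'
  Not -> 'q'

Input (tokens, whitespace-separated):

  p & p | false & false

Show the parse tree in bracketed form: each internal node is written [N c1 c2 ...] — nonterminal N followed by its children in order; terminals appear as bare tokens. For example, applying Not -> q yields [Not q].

Or
Or | And
And | And
And & Not | And
Not & Not | And
p & Not | And
p & p | And
p & p | And & Not
p & p | Not & Not
p & p | false & Not
p & p | false & false

[Or [Or [And [And [Not p]] & [Not p]]] | [And [And [Not false]] & [Not false]]]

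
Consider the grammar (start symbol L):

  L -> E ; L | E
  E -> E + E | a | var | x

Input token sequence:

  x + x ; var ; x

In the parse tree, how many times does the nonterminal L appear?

3

[L [E [E x] + [E x]] ; [L [E var] ; [L [E x]]]]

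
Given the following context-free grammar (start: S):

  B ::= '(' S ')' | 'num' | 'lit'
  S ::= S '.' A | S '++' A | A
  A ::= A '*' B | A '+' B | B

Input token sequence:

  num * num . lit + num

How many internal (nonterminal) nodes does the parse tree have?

[S [S [A [A [B num]] * [B num]]] . [A [A [B lit]] + [B num]]]

10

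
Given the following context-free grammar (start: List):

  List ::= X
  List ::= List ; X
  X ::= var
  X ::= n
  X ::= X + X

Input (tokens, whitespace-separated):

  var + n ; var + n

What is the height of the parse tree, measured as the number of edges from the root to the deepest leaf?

[List [List [X [X var] + [X n]]] ; [X [X var] + [X n]]]

4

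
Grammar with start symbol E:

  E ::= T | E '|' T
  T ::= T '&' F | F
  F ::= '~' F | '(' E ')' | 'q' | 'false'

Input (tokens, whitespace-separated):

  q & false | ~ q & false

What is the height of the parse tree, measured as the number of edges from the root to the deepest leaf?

[E [E [T [T [F q]] & [F false]]] | [T [T [F ~ [F q]]] & [F false]]]

5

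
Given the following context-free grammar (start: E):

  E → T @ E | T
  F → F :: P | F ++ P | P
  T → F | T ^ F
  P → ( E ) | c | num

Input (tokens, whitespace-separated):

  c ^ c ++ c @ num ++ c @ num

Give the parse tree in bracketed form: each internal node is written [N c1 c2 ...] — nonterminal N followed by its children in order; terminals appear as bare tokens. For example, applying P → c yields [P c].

E
T @ E
T ^ F @ E
F ^ F @ E
P ^ F @ E
c ^ F @ E
c ^ F ++ P @ E
c ^ P ++ P @ E
c ^ c ++ P @ E
c ^ c ++ c @ E
c ^ c ++ c @ T @ E
c ^ c ++ c @ F @ E
c ^ c ++ c @ F ++ P @ E
c ^ c ++ c @ P ++ P @ E
c ^ c ++ c @ num ++ P @ E
c ^ c ++ c @ num ++ c @ E
c ^ c ++ c @ num ++ c @ T
c ^ c ++ c @ num ++ c @ F
c ^ c ++ c @ num ++ c @ P
c ^ c ++ c @ num ++ c @ num

[E [T [T [F [P c]]] ^ [F [F [P c]] ++ [P c]]] @ [E [T [F [F [P num]] ++ [P c]]] @ [E [T [F [P num]]]]]]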